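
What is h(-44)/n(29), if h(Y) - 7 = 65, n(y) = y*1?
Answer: 72/29 ≈ 2.4828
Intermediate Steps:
n(y) = y
h(Y) = 72 (h(Y) = 7 + 65 = 72)
h(-44)/n(29) = 72/29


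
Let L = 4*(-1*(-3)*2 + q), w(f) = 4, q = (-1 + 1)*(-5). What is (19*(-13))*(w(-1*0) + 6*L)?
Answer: -36556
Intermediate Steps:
q = 0 (q = 0*(-5) = 0)
L = 24 (L = 4*(-1*(-3)*2 + 0) = 4*(3*2 + 0) = 4*(6 + 0) = 4*6 = 24)
(19*(-13))*(w(-1*0) + 6*L) = (19*(-13))*(4 + 6*24) = -247*(4 + 144) = -247*148 = -36556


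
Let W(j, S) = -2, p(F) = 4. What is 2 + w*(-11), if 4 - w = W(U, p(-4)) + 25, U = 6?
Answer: 211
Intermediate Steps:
w = -19 (w = 4 - (-2 + 25) = 4 - 1*23 = 4 - 23 = -19)
2 + w*(-11) = 2 - 19*(-11) = 2 + 209 = 211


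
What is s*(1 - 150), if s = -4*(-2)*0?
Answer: 0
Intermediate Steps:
s = 0 (s = 8*0 = 0)
s*(1 - 150) = 0*(1 - 150) = 0*(-149) = 0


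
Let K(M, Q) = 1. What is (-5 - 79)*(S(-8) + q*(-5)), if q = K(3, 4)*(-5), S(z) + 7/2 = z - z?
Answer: -1806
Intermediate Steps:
S(z) = -7/2 (S(z) = -7/2 + (z - z) = -7/2 + 0 = -7/2)
q = -5 (q = 1*(-5) = -5)
(-5 - 79)*(S(-8) + q*(-5)) = (-5 - 79)*(-7/2 - 5*(-5)) = -84*(-7/2 + 25) = -84*43/2 = -1806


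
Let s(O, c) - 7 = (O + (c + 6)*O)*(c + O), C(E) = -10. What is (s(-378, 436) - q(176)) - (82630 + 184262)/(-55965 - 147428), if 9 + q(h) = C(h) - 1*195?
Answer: -1975375125731/203393 ≈ -9.7121e+6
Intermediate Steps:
s(O, c) = 7 + (O + c)*(O + O*(6 + c)) (s(O, c) = 7 + (O + (c + 6)*O)*(c + O) = 7 + (O + (6 + c)*O)*(O + c) = 7 + (O + O*(6 + c))*(O + c) = 7 + (O + c)*(O + O*(6 + c)))
q(h) = -214 (q(h) = -9 + (-10 - 1*195) = -9 + (-10 - 195) = -9 - 205 = -214)
(s(-378, 436) - q(176)) - (82630 + 184262)/(-55965 - 147428) = ((7 + 7*(-378)**2 - 378*436**2 + 436*(-378)**2 + 7*(-378)*436) - 1*(-214)) - (82630 + 184262)/(-55965 - 147428) = ((7 + 7*142884 - 378*190096 + 436*142884 - 1153656) + 214) - 266892/(-203393) = ((7 + 1000188 - 71856288 + 62297424 - 1153656) + 214) - 266892*(-1)/203393 = (-9712325 + 214) - 1*(-266892/203393) = -9712111 + 266892/203393 = -1975375125731/203393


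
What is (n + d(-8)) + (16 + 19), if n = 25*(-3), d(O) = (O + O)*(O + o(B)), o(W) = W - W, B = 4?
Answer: 88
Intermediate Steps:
o(W) = 0
d(O) = 2*O² (d(O) = (O + O)*(O + 0) = (2*O)*O = 2*O²)
n = -75
(n + d(-8)) + (16 + 19) = (-75 + 2*(-8)²) + (16 + 19) = (-75 + 2*64) + 35 = (-75 + 128) + 35 = 53 + 35 = 88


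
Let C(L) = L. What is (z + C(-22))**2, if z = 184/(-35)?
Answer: 910116/1225 ≈ 742.95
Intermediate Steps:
z = -184/35 (z = 184*(-1/35) = -184/35 ≈ -5.2571)
(z + C(-22))**2 = (-184/35 - 22)**2 = (-954/35)**2 = 910116/1225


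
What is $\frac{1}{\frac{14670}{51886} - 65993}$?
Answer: $- \frac{25943}{1712049064} \approx -1.5153 \cdot 10^{-5}$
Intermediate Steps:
$\frac{1}{\frac{14670}{51886} - 65993} = \frac{1}{14670 \cdot \frac{1}{51886} - 65993} = \frac{1}{\frac{7335}{25943} - 65993} = \frac{1}{- \frac{1712049064}{25943}} = - \frac{25943}{1712049064}$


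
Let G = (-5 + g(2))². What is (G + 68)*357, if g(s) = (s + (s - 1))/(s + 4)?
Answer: 126021/4 ≈ 31505.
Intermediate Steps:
g(s) = (-1 + 2*s)/(4 + s) (g(s) = (s + (-1 + s))/(4 + s) = (-1 + 2*s)/(4 + s))
G = 81/4 (G = (-5 + (-1 + 2*2)/(4 + 2))² = (-5 + (-1 + 4)/6)² = (-5 + (⅙)*3)² = (-5 + ½)² = (-9/2)² = 81/4 ≈ 20.250)
(G + 68)*357 = (81/4 + 68)*357 = (353/4)*357 = 126021/4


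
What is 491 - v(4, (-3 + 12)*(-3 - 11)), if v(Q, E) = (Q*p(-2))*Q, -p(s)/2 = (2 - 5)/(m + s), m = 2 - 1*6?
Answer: 507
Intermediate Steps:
m = -4 (m = 2 - 6 = -4)
p(s) = 6/(-4 + s) (p(s) = -2*(2 - 5)/(-4 + s) = -(-6)/(-4 + s) = 6/(-4 + s))
v(Q, E) = -Q² (v(Q, E) = (Q*(6/(-4 - 2)))*Q = (Q*(6/(-6)))*Q = (Q*(6*(-⅙)))*Q = (Q*(-1))*Q = (-Q)*Q = -Q²)
491 - v(4, (-3 + 12)*(-3 - 11)) = 491 - (-1)*4² = 491 - (-1)*16 = 491 - 1*(-16) = 491 + 16 = 507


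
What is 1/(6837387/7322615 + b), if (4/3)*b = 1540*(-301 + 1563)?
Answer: 7322615/10673523687537 ≈ 6.8605e-7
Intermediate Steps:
b = 1457610 (b = 3*(1540*(-301 + 1563))/4 = 3*(1540*1262)/4 = (¾)*1943480 = 1457610)
1/(6837387/7322615 + b) = 1/(6837387/7322615 + 1457610) = 1/(10673523687537/7322615) = 7322615/10673523687537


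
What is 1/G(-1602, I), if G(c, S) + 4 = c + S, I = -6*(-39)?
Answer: -1/1372 ≈ -0.00072886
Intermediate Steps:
I = 234
G(c, S) = -4 + S + c (G(c, S) = -4 + (c + S) = -4 + (S + c) = -4 + S + c)
1/G(-1602, I) = 1/(-4 + 234 - 1602) = 1/(-1372) = -1/1372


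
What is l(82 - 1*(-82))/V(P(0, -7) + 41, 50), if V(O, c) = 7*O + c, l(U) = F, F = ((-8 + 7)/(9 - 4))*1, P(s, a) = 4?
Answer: -1/1825 ≈ -0.00054795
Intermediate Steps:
F = -⅕ (F = -1/5*1 = -1*⅕*1 = -⅕*1 = -⅕ ≈ -0.20000)
l(U) = -⅕
V(O, c) = c + 7*O
l(82 - 1*(-82))/V(P(0, -7) + 41, 50) = -1/(5*(50 + 7*(4 + 41))) = -1/(5*(50 + 7*45)) = -1/(5*(50 + 315)) = -⅕/365 = -⅕*1/365 = -1/1825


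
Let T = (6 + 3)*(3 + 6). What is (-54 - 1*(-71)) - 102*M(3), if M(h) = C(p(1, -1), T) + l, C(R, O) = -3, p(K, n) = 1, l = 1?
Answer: 221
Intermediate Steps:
T = 81 (T = 9*9 = 81)
M(h) = -2 (M(h) = -3 + 1 = -2)
(-54 - 1*(-71)) - 102*M(3) = (-54 - 1*(-71)) - 102*(-2) = (-54 + 71) + 204 = 17 + 204 = 221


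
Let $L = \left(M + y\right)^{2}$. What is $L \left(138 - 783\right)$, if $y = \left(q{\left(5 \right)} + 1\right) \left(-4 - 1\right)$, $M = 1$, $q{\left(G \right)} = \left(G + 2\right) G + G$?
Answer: $-26842320$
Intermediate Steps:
$q{\left(G \right)} = G + G \left(2 + G\right)$ ($q{\left(G \right)} = \left(2 + G\right) G + G = G \left(2 + G\right) + G = G + G \left(2 + G\right)$)
$y = -205$ ($y = \left(5 \left(3 + 5\right) + 1\right) \left(-4 - 1\right) = \left(5 \cdot 8 + 1\right) \left(-5\right) = \left(40 + 1\right) \left(-5\right) = 41 \left(-5\right) = -205$)
$L = 41616$ ($L = \left(1 - 205\right)^{2} = \left(-204\right)^{2} = 41616$)
$L \left(138 - 783\right) = 41616 \left(138 - 783\right) = 41616 \left(-645\right) = -26842320$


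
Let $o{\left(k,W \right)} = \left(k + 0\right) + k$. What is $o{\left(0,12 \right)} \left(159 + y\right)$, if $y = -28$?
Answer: $0$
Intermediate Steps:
$o{\left(k,W \right)} = 2 k$ ($o{\left(k,W \right)} = k + k = 2 k$)
$o{\left(0,12 \right)} \left(159 + y\right) = 2 \cdot 0 \left(159 - 28\right) = 0 \cdot 131 = 0$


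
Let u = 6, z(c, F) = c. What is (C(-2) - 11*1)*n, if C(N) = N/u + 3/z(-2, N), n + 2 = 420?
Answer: -16093/3 ≈ -5364.3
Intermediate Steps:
n = 418 (n = -2 + 420 = 418)
C(N) = -3/2 + N/6 (C(N) = N/6 + 3/(-2) = N*(⅙) + 3*(-½) = N/6 - 3/2 = -3/2 + N/6)
(C(-2) - 11*1)*n = ((-3/2 + (⅙)*(-2)) - 11*1)*418 = ((-3/2 - ⅓) - 11)*418 = (-11/6 - 11)*418 = -77/6*418 = -16093/3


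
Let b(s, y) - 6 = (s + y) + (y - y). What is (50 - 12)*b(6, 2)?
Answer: 532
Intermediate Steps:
b(s, y) = 6 + s + y (b(s, y) = 6 + ((s + y) + (y - y)) = 6 + ((s + y) + 0) = 6 + (s + y) = 6 + s + y)
(50 - 12)*b(6, 2) = (50 - 12)*(6 + 6 + 2) = 38*14 = 532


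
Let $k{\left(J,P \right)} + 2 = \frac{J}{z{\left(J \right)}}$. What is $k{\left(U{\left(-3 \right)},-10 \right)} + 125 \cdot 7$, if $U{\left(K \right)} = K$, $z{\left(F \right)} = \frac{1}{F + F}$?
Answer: $891$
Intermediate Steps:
$z{\left(F \right)} = \frac{1}{2 F}$
$k{\left(J,P \right)} = -2 + 2 J^{2}$ ($k{\left(J,P \right)} = -2 + \frac{J}{\frac{1}{2} \frac{1}{J}} = -2 + J 2 J = -2 + 2 J^{2}$)
$k{\left(U{\left(-3 \right)},-10 \right)} + 125 \cdot 7 = \left(-2 + 2 \left(-3\right)^{2}\right) + 125 \cdot 7 = \left(-2 + 2 \cdot 9\right) + 875 = \left(-2 + 18\right) + 875 = 16 + 875 = 891$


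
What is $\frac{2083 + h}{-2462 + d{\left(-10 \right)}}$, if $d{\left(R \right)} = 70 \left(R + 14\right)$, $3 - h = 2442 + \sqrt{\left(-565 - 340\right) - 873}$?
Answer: $\frac{178}{1091} + \frac{i \sqrt{1778}}{2182} \approx 0.16315 + 0.019325 i$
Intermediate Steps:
$h = -2439 - i \sqrt{1778}$ ($h = 3 - \left(2442 + \sqrt{\left(-565 - 340\right) - 873}\right) = 3 - \left(2442 + \sqrt{-905 - 873}\right) = 3 - \left(2442 + \sqrt{-1778}\right) = 3 - \left(2442 + i \sqrt{1778}\right) = -2439 - i \sqrt{1778} \approx -2439.0 - 42.166 i$)
$d{\left(R \right)} = 980 + 70 R$ ($d{\left(R \right)} = 70 \left(14 + R\right) = 980 + 70 R$)
$\frac{2083 + h}{-2462 + d{\left(-10 \right)}} = \frac{2083 - \left(2439 + i \sqrt{1778}\right)}{-2462 + \left(980 + 70 \left(-10\right)\right)} = \frac{-356 - i \sqrt{1778}}{-2462 + \left(980 - 700\right)} = \frac{-356 - i \sqrt{1778}}{-2462 + 280} = \frac{-356 - i \sqrt{1778}}{-2182} = \left(-356 - i \sqrt{1778}\right) \left(- \frac{1}{2182}\right) = \frac{178}{1091} + \frac{i \sqrt{1778}}{2182}$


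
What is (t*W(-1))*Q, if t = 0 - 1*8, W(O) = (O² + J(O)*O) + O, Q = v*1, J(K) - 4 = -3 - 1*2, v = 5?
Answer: -40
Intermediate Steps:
J(K) = -1 (J(K) = 4 + (-3 - 1*2) = 4 + (-3 - 2) = 4 - 5 = -1)
Q = 5 (Q = 5*1 = 5)
W(O) = O² (W(O) = (O² - O) + O = O²)
t = -8 (t = 0 - 8 = -8)
(t*W(-1))*Q = -8*(-1)²*5 = -8*1*5 = -8*5 = -40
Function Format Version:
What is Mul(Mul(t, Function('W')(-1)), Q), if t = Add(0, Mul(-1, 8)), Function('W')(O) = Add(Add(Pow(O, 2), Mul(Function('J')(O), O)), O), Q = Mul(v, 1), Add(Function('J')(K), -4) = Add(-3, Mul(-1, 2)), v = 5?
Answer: -40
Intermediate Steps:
Function('J')(K) = -1 (Function('J')(K) = Add(4, Add(-3, Mul(-1, 2))) = Add(4, Add(-3, -2)) = Add(4, -5) = -1)
Q = 5 (Q = Mul(5, 1) = 5)
Function('W')(O) = Pow(O, 2) (Function('W')(O) = Add(Add(Pow(O, 2), Mul(-1, O)), O) = Pow(O, 2))
t = -8 (t = Add(0, -8) = -8)
Mul(Mul(t, Function('W')(-1)), Q) = Mul(Mul(-8, Pow(-1, 2)), 5) = Mul(Mul(-8, 1), 5) = Mul(-8, 5) = -40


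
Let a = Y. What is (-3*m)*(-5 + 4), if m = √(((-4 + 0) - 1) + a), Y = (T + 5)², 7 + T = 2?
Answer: 3*I*√5 ≈ 6.7082*I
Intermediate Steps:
T = -5 (T = -7 + 2 = -5)
Y = 0 (Y = (-5 + 5)² = 0² = 0)
a = 0
m = I*√5 (m = √(((-4 + 0) - 1) + 0) = √((-4 - 1) + 0) = √(-5 + 0) = √(-5) = I*√5 ≈ 2.2361*I)
(-3*m)*(-5 + 4) = (-3*I*√5)*(-5 + 4) = -3*I*√5*(-1) = 3*I*√5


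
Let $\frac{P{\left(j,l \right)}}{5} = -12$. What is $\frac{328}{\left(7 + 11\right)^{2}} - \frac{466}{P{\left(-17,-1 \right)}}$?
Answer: $\frac{7111}{810} \approx 8.779$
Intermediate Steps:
$P{\left(j,l \right)} = -60$ ($P{\left(j,l \right)} = 5 \left(-12\right) = -60$)
$\frac{328}{\left(7 + 11\right)^{2}} - \frac{466}{P{\left(-17,-1 \right)}} = \frac{328}{\left(7 + 11\right)^{2}} - \frac{466}{-60} = \frac{328}{18^{2}} - - \frac{233}{30} = \frac{328}{324} + \frac{233}{30} = 328 \cdot \frac{1}{324} + \frac{233}{30} = \frac{82}{81} + \frac{233}{30} = \frac{7111}{810}$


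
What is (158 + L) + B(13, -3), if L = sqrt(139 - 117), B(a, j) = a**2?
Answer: 327 + sqrt(22) ≈ 331.69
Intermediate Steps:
L = sqrt(22) ≈ 4.6904
(158 + L) + B(13, -3) = (158 + sqrt(22)) + 13**2 = (158 + sqrt(22)) + 169 = 327 + sqrt(22)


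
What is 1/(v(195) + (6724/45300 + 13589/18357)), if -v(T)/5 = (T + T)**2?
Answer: -69297675/52700820252986 ≈ -1.3149e-6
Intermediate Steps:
v(T) = -20*T**2 (v(T) = -5*(T + T)**2 = -5*4*T**2 = -20*T**2)
1/(v(195) + (6724/45300 + 13589/18357)) = 1/(-20*195**2 + (6724/45300 + 13589/18357)) = 1/(-20*38025 + (6724*(1/45300) + 13589*(1/18357))) = 1/(-760500 + (1681/11325 + 13589/18357)) = 1/(-760500 + 61584514/69297675) = 1/(-52700820252986/69297675) = -69297675/52700820252986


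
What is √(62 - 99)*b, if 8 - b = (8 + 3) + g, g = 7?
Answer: -10*I*√37 ≈ -60.828*I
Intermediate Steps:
b = -10 (b = 8 - ((8 + 3) + 7) = 8 - (11 + 7) = 8 - 1*18 = 8 - 18 = -10)
√(62 - 99)*b = √(62 - 99)*(-10) = √(-37)*(-10) = (I*√37)*(-10) = -10*I*√37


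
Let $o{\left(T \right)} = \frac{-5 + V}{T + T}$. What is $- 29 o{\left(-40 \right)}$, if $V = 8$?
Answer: $\frac{87}{80} \approx 1.0875$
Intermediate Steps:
$o{\left(T \right)} = \frac{3}{2 T}$ ($o{\left(T \right)} = \frac{-5 + 8}{T + T} = \frac{3}{2 T}$)
$- 29 o{\left(-40 \right)} = - 29 \frac{3}{2 \left(-40\right)} = - 29 \cdot \frac{3}{2} \left(- \frac{1}{40}\right) = \left(-29\right) \left(- \frac{3}{80}\right) = \frac{87}{80}$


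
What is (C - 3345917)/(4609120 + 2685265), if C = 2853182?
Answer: -98547/1458877 ≈ -0.067550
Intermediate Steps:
(C - 3345917)/(4609120 + 2685265) = (2853182 - 3345917)/(4609120 + 2685265) = -492735/7294385 = -492735*1/7294385 = -98547/1458877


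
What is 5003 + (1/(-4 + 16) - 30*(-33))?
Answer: 71917/12 ≈ 5993.1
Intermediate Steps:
5003 + (1/(-4 + 16) - 30*(-33)) = 5003 + (1/12 + 990) = 5003 + 11881/12 = 71917/12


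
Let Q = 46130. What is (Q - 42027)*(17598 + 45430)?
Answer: 258603884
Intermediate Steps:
(Q - 42027)*(17598 + 45430) = (46130 - 42027)*(17598 + 45430) = 4103*63028 = 258603884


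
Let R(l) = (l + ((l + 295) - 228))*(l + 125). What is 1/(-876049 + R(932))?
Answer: 1/1165018 ≈ 8.5836e-7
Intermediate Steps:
R(l) = (67 + 2*l)*(125 + l) (R(l) = (l + ((295 + l) - 228))*(125 + l) = (l + (67 + l))*(125 + l) = (67 + 2*l)*(125 + l))
1/(-876049 + R(932)) = 1/(-876049 + (8375 + 2*932² + 317*932)) = 1/(-876049 + (8375 + 2*868624 + 295444)) = 1/(-876049 + (8375 + 1737248 + 295444)) = 1/(-876049 + 2041067) = 1/1165018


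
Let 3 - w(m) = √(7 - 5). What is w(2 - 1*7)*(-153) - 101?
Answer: -560 + 153*√2 ≈ -343.63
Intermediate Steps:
w(m) = 3 - √2 (w(m) = 3 - √(7 - 5) = 3 - √2)
w(2 - 1*7)*(-153) - 101 = (3 - √2)*(-153) - 101 = (-459 + 153*√2) - 101 = -560 + 153*√2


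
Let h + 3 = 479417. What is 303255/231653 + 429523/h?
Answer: 244884984089/111057691342 ≈ 2.2050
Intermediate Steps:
h = 479414 (h = -3 + 479417 = 479414)
303255/231653 + 429523/h = 303255/231653 + 429523/479414 = 244884984089/111057691342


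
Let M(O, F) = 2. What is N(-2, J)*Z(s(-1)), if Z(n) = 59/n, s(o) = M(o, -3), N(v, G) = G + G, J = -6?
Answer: -354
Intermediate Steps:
N(v, G) = 2*G
s(o) = 2
N(-2, J)*Z(s(-1)) = (2*(-6))*(59/2) = -708/2 = -12*59/2 = -354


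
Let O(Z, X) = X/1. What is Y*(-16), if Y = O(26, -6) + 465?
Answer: -7344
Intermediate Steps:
O(Z, X) = X (O(Z, X) = X*1 = X)
Y = 459 (Y = -6 + 465 = 459)
Y*(-16) = 459*(-16) = -7344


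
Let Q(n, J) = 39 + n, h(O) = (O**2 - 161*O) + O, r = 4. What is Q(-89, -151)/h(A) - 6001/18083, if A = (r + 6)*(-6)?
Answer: -1602347/4773912 ≈ -0.33565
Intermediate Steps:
A = -60 (A = (4 + 6)*(-6) = 10*(-6) = -60)
h(O) = O**2 - 160*O
Q(-89, -151)/h(A) - 6001/18083 = (39 - 89)/((-60*(-160 - 60))) - 6001/18083 = -50/((-60*(-220))) - 6001*1/18083 = -50/13200 - 6001/18083 = -50*1/13200 - 6001/18083 = -1/264 - 6001/18083 = -1602347/4773912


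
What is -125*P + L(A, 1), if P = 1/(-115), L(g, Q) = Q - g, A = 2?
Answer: 2/23 ≈ 0.086957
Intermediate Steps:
P = -1/115 ≈ -0.0086956
-125*P + L(A, 1) = -125*(-1/115) + (1 - 1*2) = 25/23 + (1 - 2) = 25/23 - 1 = 2/23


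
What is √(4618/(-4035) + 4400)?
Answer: √71618756370/4035 ≈ 66.324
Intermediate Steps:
√(4618/(-4035) + 4400) = √(4618*(-1/4035) + 4400) = √(-4618/4035 + 4400) = √(17749382/4035) = √71618756370/4035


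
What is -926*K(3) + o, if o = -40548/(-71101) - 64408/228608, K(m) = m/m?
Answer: -1880844029479/2031782176 ≈ -925.71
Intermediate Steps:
K(m) = 1
o = 586265497/2031782176 (o = -40548*(-1/71101) - 64408*1/228608 = 40548/71101 - 8051/28576 = 586265497/2031782176 ≈ 0.28855)
-926*K(3) + o = -926*1 + 586265497/2031782176 = -926 + 586265497/2031782176 = -1880844029479/2031782176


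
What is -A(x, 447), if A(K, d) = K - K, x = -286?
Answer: 0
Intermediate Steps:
A(K, d) = 0
-A(x, 447) = -1*0 = 0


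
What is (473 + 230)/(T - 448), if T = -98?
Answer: -703/546 ≈ -1.2875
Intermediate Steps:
(473 + 230)/(T - 448) = (473 + 230)/(-98 - 448) = 703/(-546) = 703*(-1/546) = -703/546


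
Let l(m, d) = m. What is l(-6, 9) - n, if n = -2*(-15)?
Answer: -36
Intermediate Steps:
n = 30
l(-6, 9) - n = -6 - 1*30 = -6 - 30 = -36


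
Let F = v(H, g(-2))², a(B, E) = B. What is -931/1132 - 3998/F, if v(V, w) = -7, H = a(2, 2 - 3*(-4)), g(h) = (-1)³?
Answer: -4571355/55468 ≈ -82.414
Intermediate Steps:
g(h) = -1
H = 2
F = 49 (F = (-7)² = 49)
-931/1132 - 3998/F = -931/1132 - 3998/49 = -4571355/55468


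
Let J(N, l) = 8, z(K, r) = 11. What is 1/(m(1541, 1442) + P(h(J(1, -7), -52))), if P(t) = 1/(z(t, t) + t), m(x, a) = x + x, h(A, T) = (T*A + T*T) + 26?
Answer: 2325/7165651 ≈ 0.00032446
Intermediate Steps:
h(A, T) = 26 + T² + A*T (h(A, T) = (A*T + T²) + 26 = (T² + A*T) + 26 = 26 + T² + A*T)
m(x, a) = 2*x
P(t) = 1/(11 + t)
1/(m(1541, 1442) + P(h(J(1, -7), -52))) = 1/(2*1541 + 1/(11 + (26 + (-52)² + 8*(-52)))) = 1/(3082 + 1/(11 + (26 + 2704 - 416))) = 1/(3082 + 1/(11 + 2314)) = 1/(3082 + 1/2325) = 1/(7165651/2325) = 2325/7165651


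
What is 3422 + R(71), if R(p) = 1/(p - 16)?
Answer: 188211/55 ≈ 3422.0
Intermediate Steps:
R(p) = 1/(-16 + p)
3422 + R(71) = 3422 + 1/(-16 + 71) = 3422 + 1/55 = 188211/55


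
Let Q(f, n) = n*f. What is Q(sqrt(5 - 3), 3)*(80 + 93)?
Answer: 519*sqrt(2) ≈ 733.98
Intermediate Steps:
Q(f, n) = f*n
Q(sqrt(5 - 3), 3)*(80 + 93) = (sqrt(5 - 3)*3)*(80 + 93) = (sqrt(2)*3)*173 = (3*sqrt(2))*173 = 519*sqrt(2)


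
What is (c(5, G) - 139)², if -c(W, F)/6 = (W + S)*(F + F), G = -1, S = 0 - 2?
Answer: 10609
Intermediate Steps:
S = -2
c(W, F) = -12*F*(-2 + W) (c(W, F) = -6*(W - 2)*(F + F) = -6*(-2 + W)*2*F = -12*F*(-2 + W))
(c(5, G) - 139)² = (12*(-1)*(2 - 1*5) - 139)² = (12*(-1)*(2 - 5) - 139)² = (12*(-1)*(-3) - 139)² = (36 - 139)² = (-103)² = 10609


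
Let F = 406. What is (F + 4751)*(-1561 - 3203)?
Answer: -24567948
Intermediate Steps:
(F + 4751)*(-1561 - 3203) = (406 + 4751)*(-1561 - 3203) = 5157*(-4764) = -24567948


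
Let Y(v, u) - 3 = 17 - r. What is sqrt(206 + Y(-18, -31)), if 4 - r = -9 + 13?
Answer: sqrt(226) ≈ 15.033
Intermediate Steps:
r = 0 (r = 4 - (-9 + 13) = 4 - 1*4 = 4 - 4 = 0)
Y(v, u) = 20 (Y(v, u) = 3 + (17 - 1*0) = 3 + (17 + 0) = 3 + 17 = 20)
sqrt(206 + Y(-18, -31)) = sqrt(206 + 20) = sqrt(226)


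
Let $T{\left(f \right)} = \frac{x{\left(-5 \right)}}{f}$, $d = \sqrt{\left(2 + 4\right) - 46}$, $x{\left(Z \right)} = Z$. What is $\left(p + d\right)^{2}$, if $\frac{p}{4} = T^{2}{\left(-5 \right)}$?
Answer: $-24 + 16 i \sqrt{10} \approx -24.0 + 50.596 i$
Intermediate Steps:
$d = 2 i \sqrt{10}$ ($d = \sqrt{6 - 46} = \sqrt{-40} = 2 i \sqrt{10} \approx 6.3246 i$)
$T{\left(f \right)} = - \frac{5}{f}$
$p = 4$ ($p = 4 \left(- \frac{5}{-5}\right)^{2} = 4 \left(\left(-5\right) \left(- \frac{1}{5}\right)\right)^{2} = 4 \cdot 1^{2} = 4 \cdot 1 = 4$)
$\left(p + d\right)^{2} = \left(4 + 2 i \sqrt{10}\right)^{2}$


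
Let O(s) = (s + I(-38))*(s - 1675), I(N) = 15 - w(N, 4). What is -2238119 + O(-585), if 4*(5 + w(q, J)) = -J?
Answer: -963479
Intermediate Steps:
w(q, J) = -5 - J/4 (w(q, J) = -5 + (-J)/4 = -5 - J/4)
I(N) = 21 (I(N) = 15 - (-5 - ¼*4) = 15 - (-5 - 1) = 15 - 1*(-6) = 15 + 6 = 21)
O(s) = (-1675 + s)*(21 + s) (O(s) = (s + 21)*(s - 1675) = (21 + s)*(-1675 + s) = (-1675 + s)*(21 + s))
-2238119 + O(-585) = -2238119 + (-35175 + (-585)² - 1654*(-585)) = -2238119 + (-35175 + 342225 + 967590) = -2238119 + 1274640 = -963479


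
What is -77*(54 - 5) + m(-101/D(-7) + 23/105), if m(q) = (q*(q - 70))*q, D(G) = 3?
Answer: -138341191253/1157625 ≈ -1.1950e+5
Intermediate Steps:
m(q) = q²*(-70 + q) (m(q) = (q*(-70 + q))*q = q²*(-70 + q))
-77*(54 - 5) + m(-101/D(-7) + 23/105) = -77*(54 - 5) + (-101/3 + 23/105)²*(-70 + (-101/3 + 23/105)) = -77*49 + (-101*⅓ + 23*(1/105))²*(-70 + (-101*⅓ + 23*(1/105))) = -3773 + (-101/3 + 23/105)²*(-70 + (-101/3 + 23/105)) = -3773 + (-3512/105)²*(-70 - 3512/105) = -3773 + (12334144/11025)*(-10862/105) = -3773 - 133973472128/1157625 = -138341191253/1157625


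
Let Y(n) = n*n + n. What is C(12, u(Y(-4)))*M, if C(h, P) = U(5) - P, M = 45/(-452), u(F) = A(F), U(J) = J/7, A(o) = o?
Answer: 3555/3164 ≈ 1.1236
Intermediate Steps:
Y(n) = n + n² (Y(n) = n² + n = n + n²)
U(J) = J/7 (U(J) = J*(⅐) = J/7)
u(F) = F
M = -45/452 (M = 45*(-1/452) = -45/452 ≈ -0.099558)
C(h, P) = 5/7 - P (C(h, P) = (⅐)*5 - P = 5/7 - P)
C(12, u(Y(-4)))*M = (5/7 - (-4)*(1 - 4))*(-45/452) = (5/7 - (-4)*(-3))*(-45/452) = (5/7 - 1*12)*(-45/452) = (5/7 - 12)*(-45/452) = -79/7*(-45/452) = 3555/3164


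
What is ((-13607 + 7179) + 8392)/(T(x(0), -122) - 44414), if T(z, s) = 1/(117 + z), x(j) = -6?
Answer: -218004/4929953 ≈ -0.044220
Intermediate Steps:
((-13607 + 7179) + 8392)/(T(x(0), -122) - 44414) = ((-13607 + 7179) + 8392)/(1/(117 - 6) - 44414) = (-6428 + 8392)/(1/111 - 44414) = 1964/(1/111 - 44414) = 1964/(-4929953/111) = 1964*(-111/4929953) = -218004/4929953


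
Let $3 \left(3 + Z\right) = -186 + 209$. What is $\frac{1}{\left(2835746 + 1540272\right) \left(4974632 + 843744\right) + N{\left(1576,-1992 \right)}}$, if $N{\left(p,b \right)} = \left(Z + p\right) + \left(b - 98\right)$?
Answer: $\frac{3}{76383954318776} \approx 3.9275 \cdot 10^{-14}$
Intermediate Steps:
$Z = \frac{14}{3}$ ($Z = -3 + \frac{-186 + 209}{3} = -3 + \frac{1}{3} \cdot 23 = -3 + \frac{23}{3} = \frac{14}{3} \approx 4.6667$)
$N{\left(p,b \right)} = - \frac{280}{3} + b + p$ ($N{\left(p,b \right)} = \left(\frac{14}{3} + p\right) + \left(b - 98\right) = \left(\frac{14}{3} + p\right) + \left(-98 + b\right) = - \frac{280}{3} + b + p$)
$\frac{1}{\left(2835746 + 1540272\right) \left(4974632 + 843744\right) + N{\left(1576,-1992 \right)}} = \frac{1}{\left(2835746 + 1540272\right) \left(4974632 + 843744\right) - \frac{1528}{3}} = \frac{1}{4376018 \cdot 5818376 - \frac{1528}{3}} = \frac{1}{25461318106768 - \frac{1528}{3}} = \frac{1}{\frac{76383954318776}{3}} = \frac{3}{76383954318776}$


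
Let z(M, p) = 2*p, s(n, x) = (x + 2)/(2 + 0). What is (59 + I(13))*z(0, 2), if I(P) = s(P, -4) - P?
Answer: 180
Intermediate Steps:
s(n, x) = 1 + x/2 (s(n, x) = (2 + x)/2 = (2 + x)*(½) = 1 + x/2)
I(P) = -1 - P (I(P) = (1 + (½)*(-4)) - P = (1 - 2) - P = -1 - P)
(59 + I(13))*z(0, 2) = (59 + (-1 - 1*13))*(2*2) = (59 + (-1 - 13))*4 = (59 - 14)*4 = 45*4 = 180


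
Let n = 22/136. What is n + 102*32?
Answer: 221963/68 ≈ 3264.2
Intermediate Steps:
n = 11/68 (n = 22*(1/136) = 11/68 ≈ 0.16176)
n + 102*32 = 11/68 + 102*32 = 11/68 + 3264 = 221963/68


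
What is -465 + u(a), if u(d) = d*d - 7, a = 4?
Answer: -456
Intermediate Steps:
u(d) = -7 + d**2 (u(d) = d**2 - 7 = -7 + d**2)
-465 + u(a) = -465 + (-7 + 4**2) = -465 + (-7 + 16) = -465 + 9 = -456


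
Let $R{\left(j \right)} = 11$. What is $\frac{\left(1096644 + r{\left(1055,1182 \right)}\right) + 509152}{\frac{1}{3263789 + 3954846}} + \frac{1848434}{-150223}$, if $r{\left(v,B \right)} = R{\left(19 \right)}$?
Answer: $\frac{1741345148833699801}{150223} \approx 1.1592 \cdot 10^{13}$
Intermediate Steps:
$r{\left(v,B \right)} = 11$
$\frac{\left(1096644 + r{\left(1055,1182 \right)}\right) + 509152}{\frac{1}{3263789 + 3954846}} + \frac{1848434}{-150223} = \frac{\left(1096644 + 11\right) + 509152}{\frac{1}{3263789 + 3954846}} + \frac{1848434}{-150223} = \frac{1096655 + 509152}{\frac{1}{7218635}} + 1848434 \left(- \frac{1}{150223}\right) = 1605807 \frac{1}{\frac{1}{7218635}} - \frac{1848434}{150223} = 1605807 \cdot 7218635 - \frac{1848434}{150223} = 11591734613445 - \frac{1848434}{150223} = \frac{1741345148833699801}{150223}$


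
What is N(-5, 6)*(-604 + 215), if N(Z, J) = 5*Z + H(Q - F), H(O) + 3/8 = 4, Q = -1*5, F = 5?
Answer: 66519/8 ≈ 8314.9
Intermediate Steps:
Q = -5
H(O) = 29/8 (H(O) = -3/8 + 4 = 29/8)
N(Z, J) = 29/8 + 5*Z (N(Z, J) = 5*Z + 29/8 = 29/8 + 5*Z)
N(-5, 6)*(-604 + 215) = (29/8 + 5*(-5))*(-604 + 215) = (29/8 - 25)*(-389) = -171/8*(-389) = 66519/8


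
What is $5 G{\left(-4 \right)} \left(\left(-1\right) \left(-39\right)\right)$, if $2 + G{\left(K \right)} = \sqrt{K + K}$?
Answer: $-390 + 390 i \sqrt{2} \approx -390.0 + 551.54 i$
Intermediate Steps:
$G{\left(K \right)} = -2 + \sqrt{2} \sqrt{K}$ ($G{\left(K \right)} = -2 + \sqrt{K + K} = -2 + \sqrt{2 K} = -2 + \sqrt{2} \sqrt{K}$)
$5 G{\left(-4 \right)} \left(\left(-1\right) \left(-39\right)\right) = 5 \left(-2 + \sqrt{2} \sqrt{-4}\right) \left(\left(-1\right) \left(-39\right)\right) = 5 \left(-2 + \sqrt{2} \cdot 2 i\right) 39 = 5 \left(-2 + 2 i \sqrt{2}\right) 39 = \left(-10 + 10 i \sqrt{2}\right) 39 = -390 + 390 i \sqrt{2}$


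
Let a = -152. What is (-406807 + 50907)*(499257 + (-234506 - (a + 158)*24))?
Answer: -94173631300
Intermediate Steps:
(-406807 + 50907)*(499257 + (-234506 - (a + 158)*24)) = (-406807 + 50907)*(499257 + (-234506 - (-152 + 158)*24)) = -355900*(499257 + (-234506 - 6*24)) = -355900*(499257 + (-234506 - 1*144)) = -355900*(499257 + (-234506 - 144)) = -355900*(499257 - 234650) = -355900*264607 = -94173631300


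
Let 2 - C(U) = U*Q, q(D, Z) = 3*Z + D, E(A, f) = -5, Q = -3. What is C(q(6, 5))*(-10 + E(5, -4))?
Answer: -975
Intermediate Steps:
q(D, Z) = D + 3*Z
C(U) = 2 + 3*U (C(U) = 2 - U*(-3) = 2 - (-3)*U = 2 + 3*U)
C(q(6, 5))*(-10 + E(5, -4)) = (2 + 3*(6 + 3*5))*(-10 - 5) = (2 + 3*(6 + 15))*(-15) = (2 + 3*21)*(-15) = (2 + 63)*(-15) = 65*(-15) = -975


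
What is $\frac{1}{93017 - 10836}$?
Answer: $\frac{1}{82181} \approx 1.2168 \cdot 10^{-5}$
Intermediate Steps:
$\frac{1}{93017 - 10836} = \frac{1}{82181}$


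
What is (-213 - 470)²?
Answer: 466489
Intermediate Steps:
(-213 - 470)² = (-683)² = 466489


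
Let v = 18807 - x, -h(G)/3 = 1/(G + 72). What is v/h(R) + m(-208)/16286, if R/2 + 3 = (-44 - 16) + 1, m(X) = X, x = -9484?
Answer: 11979427564/24429 ≈ 4.9038e+5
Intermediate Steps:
R = -124 (R = -6 + 2*((-44 - 16) + 1) = -6 + 2*(-60 + 1) = -6 + 2*(-59) = -6 - 118 = -124)
h(G) = -3/(72 + G) (h(G) = -3/(G + 72) = -3/(72 + G))
v = 28291 (v = 18807 - 1*(-9484) = 18807 + 9484 = 28291)
v/h(R) + m(-208)/16286 = 28291/((-3/(72 - 124))) - 208/16286 = 28291/((-3/(-52))) - 208*1/16286 = 28291/((-3*(-1/52))) - 104/8143 = 28291/(3/52) - 104/8143 = 28291*(52/3) - 104/8143 = 1471132/3 - 104/8143 = 11979427564/24429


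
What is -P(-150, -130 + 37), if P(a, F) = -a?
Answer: -150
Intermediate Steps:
-P(-150, -130 + 37) = -(-1)*(-150) = -1*150 = -150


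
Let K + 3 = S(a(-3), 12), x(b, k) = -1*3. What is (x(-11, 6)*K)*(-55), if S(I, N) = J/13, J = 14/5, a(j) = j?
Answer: -5973/13 ≈ -459.46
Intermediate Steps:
J = 14/5 (J = 14*(1/5) = 14/5 ≈ 2.8000)
x(b, k) = -3
S(I, N) = 14/65 (S(I, N) = (14/5)/13 = (14/5)*(1/13) = 14/65)
K = -181/65 (K = -3 + 14/65 = -181/65 ≈ -2.7846)
(x(-11, 6)*K)*(-55) = -3*(-181/65)*(-55) = (543/65)*(-55) = -5973/13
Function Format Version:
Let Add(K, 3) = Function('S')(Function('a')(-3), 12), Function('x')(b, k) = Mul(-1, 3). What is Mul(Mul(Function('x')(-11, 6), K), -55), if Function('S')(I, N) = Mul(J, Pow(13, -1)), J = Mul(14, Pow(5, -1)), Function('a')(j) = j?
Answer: Rational(-5973, 13) ≈ -459.46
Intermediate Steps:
J = Rational(14, 5) (J = Mul(14, Rational(1, 5)) = Rational(14, 5) ≈ 2.8000)
Function('x')(b, k) = -3
Function('S')(I, N) = Rational(14, 65) (Function('S')(I, N) = Mul(Rational(14, 5), Pow(13, -1)) = Mul(Rational(14, 5), Rational(1, 13)) = Rational(14, 65))
K = Rational(-181, 65) (K = Add(-3, Rational(14, 65)) = Rational(-181, 65) ≈ -2.7846)
Mul(Mul(Function('x')(-11, 6), K), -55) = Mul(Mul(-3, Rational(-181, 65)), -55) = Mul(Rational(543, 65), -55) = Rational(-5973, 13)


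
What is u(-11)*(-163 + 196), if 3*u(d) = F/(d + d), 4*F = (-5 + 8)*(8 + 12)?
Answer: -15/2 ≈ -7.5000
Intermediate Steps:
F = 15 (F = ((-5 + 8)*(8 + 12))/4 = (3*20)/4 = (¼)*60 = 15)
u(d) = 5/(2*d) (u(d) = (15/(d + d))/3 = (15/((2*d)))/3 = (15*(1/(2*d)))/3 = (15/(2*d))/3 = 5/(2*d))
u(-11)*(-163 + 196) = ((5/2)/(-11))*(-163 + 196) = ((5/2)*(-1/11))*33 = -5/22*33 = -15/2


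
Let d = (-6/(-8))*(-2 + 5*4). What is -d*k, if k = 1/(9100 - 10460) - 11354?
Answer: 416918907/2720 ≈ 1.5328e+5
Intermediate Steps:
d = 27/2 (d = (-6*(-⅛))*(-2 + 20) = (¾)*18 = 27/2 ≈ 13.500)
k = -15441441/1360 (k = 1/(-1360) - 11354 = -1/1360 - 11354 = -15441441/1360 ≈ -11354.)
-d*k = -27*(-15441441)/(2*1360) = -1*(-416918907/2720) = 416918907/2720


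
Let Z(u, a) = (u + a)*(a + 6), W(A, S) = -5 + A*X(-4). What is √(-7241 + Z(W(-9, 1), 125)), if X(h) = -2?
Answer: √10837 ≈ 104.10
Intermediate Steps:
W(A, S) = -5 - 2*A (W(A, S) = -5 + A*(-2) = -5 - 2*A)
Z(u, a) = (6 + a)*(a + u) (Z(u, a) = (a + u)*(6 + a) = (6 + a)*(a + u))
√(-7241 + Z(W(-9, 1), 125)) = √(-7241 + (125² + 6*125 + 6*(-5 - 2*(-9)) + 125*(-5 - 2*(-9)))) = √(-7241 + (15625 + 750 + 6*(-5 + 18) + 125*(-5 + 18))) = √(-7241 + (15625 + 750 + 6*13 + 125*13)) = √(-7241 + (15625 + 750 + 78 + 1625)) = √(-7241 + 18078) = √10837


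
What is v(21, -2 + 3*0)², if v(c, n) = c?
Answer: 441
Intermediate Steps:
v(21, -2 + 3*0)² = 21² = 441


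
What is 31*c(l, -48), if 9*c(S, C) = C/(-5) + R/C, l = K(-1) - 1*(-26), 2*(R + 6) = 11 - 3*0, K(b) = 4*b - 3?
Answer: 143003/4320 ≈ 33.103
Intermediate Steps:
K(b) = -3 + 4*b
R = -1/2 (R = -6 + (11 - 3*0)/2 = -6 + (11 + 0)/2 = -6 + (1/2)*11 = -6 + 11/2 = -1/2 ≈ -0.50000)
l = 19 (l = (-3 + 4*(-1)) - 1*(-26) = (-3 - 4) + 26 = -7 + 26 = 19)
c(S, C) = -1/(18*C) - C/45 (c(S, C) = (C/(-5) - 1/(2*C))/9 = (C*(-1/5) - 1/(2*C))/9 = (-C/5 - 1/(2*C))/9 = (-1/(2*C) - C/5)/9 = -1/(18*C) - C/45)
31*c(l, -48) = 31*(-1/18/(-48) - 1/45*(-48)) = 31*(-1/18*(-1/48) + 16/15) = 31*(1/864 + 16/15) = 31*(4613/4320) = 143003/4320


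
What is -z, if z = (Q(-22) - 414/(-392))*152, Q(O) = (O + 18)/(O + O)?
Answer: -93974/539 ≈ -174.35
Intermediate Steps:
Q(O) = (18 + O)/(2*O) (Q(O) = (18 + O)/((2*O)) = (18 + O)*(1/(2*O)) = (18 + O)/(2*O))
z = 93974/539 (z = ((½)*(18 - 22)/(-22) - 414/(-392))*152 = ((½)*(-1/22)*(-4) - 414*(-1/392))*152 = (1/11 + 207/196)*152 = (2473/2156)*152 = 93974/539 ≈ 174.35)
-z = -1*93974/539 = -93974/539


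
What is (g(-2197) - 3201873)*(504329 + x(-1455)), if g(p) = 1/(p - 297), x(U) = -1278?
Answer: -4017099304323413/2494 ≈ -1.6107e+12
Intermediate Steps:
g(p) = 1/(-297 + p)
(g(-2197) - 3201873)*(504329 + x(-1455)) = (1/(-297 - 2197) - 3201873)*(504329 - 1278) = (1/(-2494) - 3201873)*503051 = (-1/2494 - 3201873)*503051 = -7985471263/2494*503051 = -4017099304323413/2494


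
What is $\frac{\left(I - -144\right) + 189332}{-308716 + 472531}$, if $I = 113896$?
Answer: $\frac{101124}{54605} \approx 1.8519$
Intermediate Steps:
$\frac{\left(I - -144\right) + 189332}{-308716 + 472531} = \frac{\left(113896 - -144\right) + 189332}{-308716 + 472531} = \frac{\left(113896 + 144\right) + 189332}{163815} = \left(114040 + 189332\right) \frac{1}{163815} = 303372 \cdot \frac{1}{163815} = \frac{101124}{54605}$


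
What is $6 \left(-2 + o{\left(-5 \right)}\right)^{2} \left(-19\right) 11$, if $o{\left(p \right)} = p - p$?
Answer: $-5016$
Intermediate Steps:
$o{\left(p \right)} = 0$
$6 \left(-2 + o{\left(-5 \right)}\right)^{2} \left(-19\right) 11 = 6 \left(-2 + 0\right)^{2} \left(-19\right) 11 = 6 \left(-2\right)^{2} \left(-19\right) 11 = 6 \cdot 4 \left(-19\right) 11 = 24 \left(-19\right) 11 = \left(-456\right) 11 = -5016$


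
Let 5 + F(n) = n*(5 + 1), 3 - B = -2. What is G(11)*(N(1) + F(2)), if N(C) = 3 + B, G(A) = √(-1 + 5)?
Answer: 30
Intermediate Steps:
B = 5 (B = 3 - 1*(-2) = 3 + 2 = 5)
F(n) = -5 + 6*n (F(n) = -5 + n*(5 + 1) = -5 + n*6 = -5 + 6*n)
G(A) = 2 (G(A) = √4 = 2)
N(C) = 8 (N(C) = 3 + 5 = 8)
G(11)*(N(1) + F(2)) = 2*(8 + (-5 + 6*2)) = 2*(8 + (-5 + 12)) = 2*(8 + 7) = 2*15 = 30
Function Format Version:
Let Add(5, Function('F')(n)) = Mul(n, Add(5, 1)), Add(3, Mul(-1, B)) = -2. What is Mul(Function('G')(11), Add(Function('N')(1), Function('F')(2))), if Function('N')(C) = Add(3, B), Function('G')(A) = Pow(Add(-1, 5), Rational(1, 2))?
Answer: 30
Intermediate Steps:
B = 5 (B = Add(3, Mul(-1, -2)) = Add(3, 2) = 5)
Function('F')(n) = Add(-5, Mul(6, n)) (Function('F')(n) = Add(-5, Mul(n, Add(5, 1))) = Add(-5, Mul(n, 6)) = Add(-5, Mul(6, n)))
Function('G')(A) = 2 (Function('G')(A) = Pow(4, Rational(1, 2)) = 2)
Function('N')(C) = 8 (Function('N')(C) = Add(3, 5) = 8)
Mul(Function('G')(11), Add(Function('N')(1), Function('F')(2))) = Mul(2, Add(8, Add(-5, Mul(6, 2)))) = Mul(2, Add(8, Add(-5, 12))) = Mul(2, Add(8, 7)) = Mul(2, 15) = 30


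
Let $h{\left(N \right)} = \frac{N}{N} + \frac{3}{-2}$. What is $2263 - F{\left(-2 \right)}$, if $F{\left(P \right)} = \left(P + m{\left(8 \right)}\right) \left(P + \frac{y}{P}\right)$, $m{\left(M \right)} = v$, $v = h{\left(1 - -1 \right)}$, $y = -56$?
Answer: $2328$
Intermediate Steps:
$h{\left(N \right)} = - \frac{1}{2}$ ($h{\left(N \right)} = 1 + 3 \left(- \frac{1}{2}\right) = 1 - \frac{3}{2} = - \frac{1}{2}$)
$v = - \frac{1}{2} \approx -0.5$
$m{\left(M \right)} = - \frac{1}{2}$
$F{\left(P \right)} = \left(- \frac{1}{2} + P\right) \left(P - \frac{56}{P}\right)$ ($F{\left(P \right)} = \left(P - \frac{1}{2}\right) \left(P - \frac{56}{P}\right) = \left(- \frac{1}{2} + P\right) \left(P - \frac{56}{P}\right)$)
$2263 - F{\left(-2 \right)} = 2263 - \left(-56 + \left(-2\right)^{2} + \frac{28}{-2} - -1\right) = 2263 - \left(-56 + 4 + 28 \left(- \frac{1}{2}\right) + 1\right) = 2263 - \left(-56 + 4 - 14 + 1\right) = 2263 - -65 = 2263 + 65 = 2328$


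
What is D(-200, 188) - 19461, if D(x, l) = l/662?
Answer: -6441497/331 ≈ -19461.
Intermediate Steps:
D(x, l) = l/662 (D(x, l) = l*(1/662) = l/662)
D(-200, 188) - 19461 = (1/662)*188 - 19461 = 94/331 - 19461 = -6441497/331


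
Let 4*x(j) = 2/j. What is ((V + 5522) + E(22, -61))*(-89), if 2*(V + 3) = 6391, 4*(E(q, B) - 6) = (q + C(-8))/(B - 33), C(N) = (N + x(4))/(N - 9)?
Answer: -844417671/1088 ≈ -7.7612e+5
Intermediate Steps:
x(j) = 1/(2*j) (x(j) = (2/j)/4 = 1/(2*j))
C(N) = (1/8 + N)/(-9 + N) (C(N) = (N + (1/2)/4)/(N - 9) = (N + (1/2)*(1/4))/(-9 + N) = (N + 1/8)/(-9 + N) = (1/8 + N)/(-9 + N))
E(q, B) = 6 + (63/136 + q)/(4*(-33 + B)) (E(q, B) = 6 + ((q + (1/8 - 8)/(-9 - 8))/(B - 33))/4 = 6 + ((q - 63/8/(-17))/(-33 + B))/4 = 6 + ((q - 1/17*(-63/8))/(-33 + B))/4 = 6 + ((q + 63/136)/(-33 + B))/4 = 6 + ((63/136 + q)/(-33 + B))/4 = 6 + (63/136 + q)/(4*(-33 + B)))
V = 6385/2 (V = -3 + (1/2)*6391 = -3 + 6391/2 = 6385/2 ≈ 3192.5)
((V + 5522) + E(22, -61))*(-89) = ((6385/2 + 5522) + (-107649 + 136*22 + 3264*(-61))/(544*(-33 - 61)))*(-89) = (17429/2 + (1/544)*(-107649 + 2992 - 199104)/(-94))*(-89) = (17429/2 + (1/544)*(-1/94)*(-303761))*(-89) = (17429/2 + 6463/1088)*(-89) = (9487839/1088)*(-89) = -844417671/1088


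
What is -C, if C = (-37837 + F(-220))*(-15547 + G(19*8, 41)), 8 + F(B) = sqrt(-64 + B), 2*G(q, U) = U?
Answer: -1175200785/2 + 31053*I*sqrt(71) ≈ -5.876e+8 + 2.6166e+5*I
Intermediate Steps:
G(q, U) = U/2
F(B) = -8 + sqrt(-64 + B)
C = 1175200785/2 - 31053*I*sqrt(71) (C = (-37837 + (-8 + sqrt(-64 - 220)))*(-15547 + (1/2)*41) = (-37837 + (-8 + sqrt(-284)))*(-15547 + 41/2) = (-37837 + (-8 + 2*I*sqrt(71)))*(-31053/2) = (-37845 + 2*I*sqrt(71))*(-31053/2) = 1175200785/2 - 31053*I*sqrt(71) ≈ 5.876e+8 - 2.6166e+5*I)
-C = -(1175200785/2 - 31053*I*sqrt(71)) = -1175200785/2 + 31053*I*sqrt(71)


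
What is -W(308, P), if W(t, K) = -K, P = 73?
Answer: 73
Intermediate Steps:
-W(308, P) = -(-1)*73 = -1*(-73) = 73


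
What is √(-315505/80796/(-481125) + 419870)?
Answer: √28198622671867895782339/259153170 ≈ 647.97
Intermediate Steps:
√(-315505/80796/(-481125) + 419870) = √(-315505*1/80796*(-1/481125) + 419870) = √(-315505/80796*(-1/481125) + 419870) = √(63101/7774595100 + 419870) = √(3264319244700101/7774595100) = √28198622671867895782339/259153170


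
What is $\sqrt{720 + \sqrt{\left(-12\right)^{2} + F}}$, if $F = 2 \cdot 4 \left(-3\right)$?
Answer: $\sqrt{720 + 2 \sqrt{30}} \approx 27.036$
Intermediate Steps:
$F = -24$ ($F = 8 \left(-3\right) = -24$)
$\sqrt{720 + \sqrt{\left(-12\right)^{2} + F}} = \sqrt{720 + \sqrt{\left(-12\right)^{2} - 24}} = \sqrt{720 + \sqrt{144 - 24}} = \sqrt{720 + \sqrt{120}} = \sqrt{720 + 2 \sqrt{30}}$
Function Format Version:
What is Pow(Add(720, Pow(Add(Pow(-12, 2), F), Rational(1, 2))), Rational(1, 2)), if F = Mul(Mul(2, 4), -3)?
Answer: Pow(Add(720, Mul(2, Pow(30, Rational(1, 2)))), Rational(1, 2)) ≈ 27.036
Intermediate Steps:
F = -24 (F = Mul(8, -3) = -24)
Pow(Add(720, Pow(Add(Pow(-12, 2), F), Rational(1, 2))), Rational(1, 2)) = Pow(Add(720, Pow(Add(Pow(-12, 2), -24), Rational(1, 2))), Rational(1, 2)) = Pow(Add(720, Pow(Add(144, -24), Rational(1, 2))), Rational(1, 2)) = Pow(Add(720, Pow(120, Rational(1, 2))), Rational(1, 2)) = Pow(Add(720, Mul(2, Pow(30, Rational(1, 2)))), Rational(1, 2))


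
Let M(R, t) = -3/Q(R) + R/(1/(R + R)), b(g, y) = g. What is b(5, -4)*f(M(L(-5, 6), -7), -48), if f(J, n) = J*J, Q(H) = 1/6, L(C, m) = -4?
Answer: 980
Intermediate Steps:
Q(H) = ⅙
M(R, t) = -18 + 2*R² (M(R, t) = -3/⅙ + R/(1/(R + R)) = -3*6 + R/(1/(2*R)) = -18 + R/((1/(2*R))) = -18 + R*(2*R) = -18 + 2*R²)
f(J, n) = J²
b(5, -4)*f(M(L(-5, 6), -7), -48) = 5*(-18 + 2*(-4)²)² = 5*(-18 + 2*16)² = 5*(-18 + 32)² = 5*14² = 5*196 = 980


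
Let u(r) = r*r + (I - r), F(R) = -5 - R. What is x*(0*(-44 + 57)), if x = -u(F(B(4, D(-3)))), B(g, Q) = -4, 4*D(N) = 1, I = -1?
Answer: 0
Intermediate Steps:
D(N) = 1/4 (D(N) = (1/4)*1 = 1/4)
u(r) = -1 + r**2 - r (u(r) = r*r + (-1 - r) = r**2 + (-1 - r) = -1 + r**2 - r)
x = -1 (x = -(-1 + (-5 - 1*(-4))**2 - (-5 - 1*(-4))) = -(-1 + (-5 + 4)**2 - (-5 + 4)) = -(-1 + (-1)**2 - 1*(-1)) = -(-1 + 1 + 1) = -1*1 = -1)
x*(0*(-44 + 57)) = -0*(-44 + 57) = -0*13 = -1*0 = 0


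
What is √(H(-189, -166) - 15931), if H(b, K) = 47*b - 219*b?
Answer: 11*√137 ≈ 128.75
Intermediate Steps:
H(b, K) = -172*b
√(H(-189, -166) - 15931) = √(-172*(-189) - 15931) = √(32508 - 15931) = √16577 = 11*√137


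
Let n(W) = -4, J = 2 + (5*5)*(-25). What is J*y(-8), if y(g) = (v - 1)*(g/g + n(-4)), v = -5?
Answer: -11214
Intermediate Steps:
J = -623 (J = 2 + 25*(-25) = 2 - 625 = -623)
y(g) = 18 (y(g) = (-5 - 1)*(g/g - 4) = -6*(1 - 4) = -6*(-3) = 18)
J*y(-8) = -623*18 = -11214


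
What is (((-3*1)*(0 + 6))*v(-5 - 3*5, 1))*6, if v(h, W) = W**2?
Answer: -108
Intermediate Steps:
(((-3*1)*(0 + 6))*v(-5 - 3*5, 1))*6 = (((-3*1)*(0 + 6))*1**2)*6 = (-3*6*1)*6 = -18*1*6 = -18*6 = -108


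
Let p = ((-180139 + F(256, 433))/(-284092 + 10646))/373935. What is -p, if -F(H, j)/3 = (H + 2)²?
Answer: -379831/102251030010 ≈ -3.7147e-6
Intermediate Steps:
F(H, j) = -3*(2 + H)² (F(H, j) = -3*(H + 2)² = -3*(2 + H)²)
p = 379831/102251030010 (p = ((-180139 - 3*(2 + 256)²)/(-284092 + 10646))/373935 = ((-180139 - 3*258²)/(-273446))*(1/373935) = ((-180139 - 3*66564)*(-1/273446))*(1/373935) = ((-180139 - 199692)*(-1/273446))*(1/373935) = -379831*(-1/273446)*(1/373935) = (379831/273446)*(1/373935) = 379831/102251030010 ≈ 3.7147e-6)
-p = -1*379831/102251030010 = -379831/102251030010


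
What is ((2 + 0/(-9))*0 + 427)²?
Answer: 182329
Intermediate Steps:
((2 + 0/(-9))*0 + 427)² = ((2 + 0*(-⅑))*0 + 427)² = ((2 + 0)*0 + 427)² = (2*0 + 427)² = (0 + 427)² = 427² = 182329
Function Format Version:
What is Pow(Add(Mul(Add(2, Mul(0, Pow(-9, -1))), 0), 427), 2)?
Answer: 182329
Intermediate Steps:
Pow(Add(Mul(Add(2, Mul(0, Pow(-9, -1))), 0), 427), 2) = Pow(Add(Mul(Add(2, Mul(0, Rational(-1, 9))), 0), 427), 2) = Pow(Add(Mul(Add(2, 0), 0), 427), 2) = Pow(Add(Mul(2, 0), 427), 2) = Pow(Add(0, 427), 2) = Pow(427, 2) = 182329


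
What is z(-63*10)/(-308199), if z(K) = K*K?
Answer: -132300/102733 ≈ -1.2878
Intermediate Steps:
z(K) = K²
z(-63*10)/(-308199) = (-63*10)²/(-308199) = (-630)²*(-1/308199) = 396900*(-1/308199) = -132300/102733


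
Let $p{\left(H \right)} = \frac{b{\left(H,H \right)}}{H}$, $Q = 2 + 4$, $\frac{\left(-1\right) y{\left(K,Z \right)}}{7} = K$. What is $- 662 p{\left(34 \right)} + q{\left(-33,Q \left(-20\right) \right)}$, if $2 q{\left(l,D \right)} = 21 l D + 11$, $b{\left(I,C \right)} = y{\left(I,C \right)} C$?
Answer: $\frac{398283}{2} \approx 1.9914 \cdot 10^{5}$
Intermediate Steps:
$y{\left(K,Z \right)} = - 7 K$
$b{\left(I,C \right)} = - 7 C I$ ($b{\left(I,C \right)} = - 7 I C = - 7 C I$)
$Q = 6$
$q{\left(l,D \right)} = \frac{11}{2} + \frac{21 D l}{2}$ ($q{\left(l,D \right)} = \frac{21 l D + 11}{2} = \frac{21 D l + 11}{2} = \frac{11 + 21 D l}{2} = \frac{11}{2} + \frac{21 D l}{2}$)
$p{\left(H \right)} = - 7 H$ ($p{\left(H \right)} = \frac{\left(-7\right) H H}{H} = \frac{\left(-7\right) H^{2}}{H} = - 7 H$)
$- 662 p{\left(34 \right)} + q{\left(-33,Q \left(-20\right) \right)} = - 662 \left(\left(-7\right) 34\right) + \left(\frac{11}{2} + \frac{21}{2} \cdot 6 \left(-20\right) \left(-33\right)\right) = \left(-662\right) \left(-238\right) + \left(\frac{11}{2} + \frac{21}{2} \left(-120\right) \left(-33\right)\right) = 157556 + \left(\frac{11}{2} + 41580\right) = 157556 + \frac{83171}{2} = \frac{398283}{2}$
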